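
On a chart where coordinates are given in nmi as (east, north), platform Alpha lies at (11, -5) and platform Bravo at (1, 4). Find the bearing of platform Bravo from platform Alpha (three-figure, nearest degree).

Δeast = 1 − 11 = -10.00; Δnorth = 4 − -5 = 9.00.
Bearing = atan2(Δeast, Δnorth) mod 360° = 311.99° ≈ 312°.

312°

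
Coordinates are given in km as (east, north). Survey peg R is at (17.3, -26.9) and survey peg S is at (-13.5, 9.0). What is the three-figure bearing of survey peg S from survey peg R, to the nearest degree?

Δeast = -13.5 − 17.3 = -30.80; Δnorth = 9.0 − -26.9 = 35.90.
Bearing = atan2(Δeast, Δnorth) mod 360° = 319.37° ≈ 319°.

319°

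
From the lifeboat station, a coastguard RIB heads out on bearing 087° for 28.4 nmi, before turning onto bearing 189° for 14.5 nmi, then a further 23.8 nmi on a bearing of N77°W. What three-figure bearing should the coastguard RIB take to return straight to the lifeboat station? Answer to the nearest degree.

Leg 1 (087°, 28.4 nmi): east 28.4 sin 87° = 28.36, north 28.4 cos 87° = 1.49
Leg 2 (189°, 14.5 nmi): east 14.5 sin 189° = -2.27, north 14.5 cos 189° = -14.32
Leg 3 (N77°W, 23.8 nmi): east 23.8 sin 283° = -23.19, north 23.8 cos 283° = 5.35
Net displacement: 2.90 east, -7.48 north. Direction back to start is (-2.90, 7.48): bearing = atan2(-2.90, 7.48) mod 360° = 338.79° ≈ 339°.

339°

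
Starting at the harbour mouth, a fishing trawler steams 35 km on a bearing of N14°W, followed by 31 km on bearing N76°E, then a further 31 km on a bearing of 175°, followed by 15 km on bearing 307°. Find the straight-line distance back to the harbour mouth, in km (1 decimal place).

Leg 1 (N14°W, 35 km): east 35 sin 346° = -8.47, north 35 cos 346° = 33.96
Leg 2 (N76°E, 31 km): east 31 sin 76° = 30.08, north 31 cos 76° = 7.50
Leg 3 (175°, 31 km): east 31 sin 175° = 2.70, north 31 cos 175° = -30.88
Leg 4 (307°, 15 km): east 15 sin 307° = -11.98, north 15 cos 307° = 9.03
Net: 12.33 east, 19.61 north. Distance = √((12.33)² + (19.61)²) = 23.162 km.

23.2 km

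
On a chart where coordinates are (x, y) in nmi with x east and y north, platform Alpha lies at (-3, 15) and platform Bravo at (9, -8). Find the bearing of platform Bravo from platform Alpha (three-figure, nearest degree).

Δeast = 9 − -3 = 12.00; Δnorth = -8 − 15 = -23.00.
Bearing = atan2(Δeast, Δnorth) mod 360° = 152.45° ≈ 152°.

152°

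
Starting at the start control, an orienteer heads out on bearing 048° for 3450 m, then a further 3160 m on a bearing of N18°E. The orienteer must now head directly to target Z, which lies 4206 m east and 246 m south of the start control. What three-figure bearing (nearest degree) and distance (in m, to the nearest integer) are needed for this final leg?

Leg 1 (048°, 3450 m): east 3450 sin 48° = 2563.85, north 3450 cos 48° = 2308.50
Leg 2 (N18°E, 3160 m): east 3160 sin 18° = 976.49, north 3160 cos 18° = 3005.34
Current position: (3540.34, 5313.84). Target: (4206, -246). Remaining: Δeast = 665.66, Δnorth = -5559.84.
Bearing = atan2(665.66, -5559.84) mod 360° = 173.17°; distance = √((665.66)² + (-5559.84)²) = 5599.546 m.

173°, 5600 m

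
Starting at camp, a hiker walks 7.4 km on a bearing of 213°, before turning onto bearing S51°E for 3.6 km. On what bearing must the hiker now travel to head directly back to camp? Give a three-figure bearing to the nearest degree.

008°

Leg 1 (213°, 7.4 km): east 7.4 sin 213° = -4.03, north 7.4 cos 213° = -6.21
Leg 2 (S51°E, 3.6 km): east 3.6 sin 129° = 2.80, north 3.6 cos 129° = -2.27
Net displacement: -1.23 east, -8.47 north. Direction back to start is (1.23, 8.47): bearing = atan2(1.23, 8.47) mod 360° = 8.28° ≈ 008°.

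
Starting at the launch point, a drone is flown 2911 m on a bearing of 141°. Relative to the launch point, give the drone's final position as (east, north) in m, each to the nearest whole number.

Leg 1 (141°, 2911 m): east 2911 sin 141° = 1831.95, north 2911 cos 141° = -2262.27
Summing: 1831.95 m east, -2262.27 m north → (1832, -2262).

(1832, -2262)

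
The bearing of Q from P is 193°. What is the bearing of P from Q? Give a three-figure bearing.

013°

Back-bearing = 193° − 180° = 013°.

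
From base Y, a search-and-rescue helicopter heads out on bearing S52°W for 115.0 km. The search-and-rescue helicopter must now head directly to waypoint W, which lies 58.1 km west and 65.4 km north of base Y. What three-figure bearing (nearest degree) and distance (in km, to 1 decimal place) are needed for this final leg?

Leg 1 (S52°W, 115.0 km): east 115.0 sin 232° = -90.62, north 115.0 cos 232° = -70.80
Current position: (-90.62, -70.80). Target: (-58.1, 65.4). Remaining: Δeast = 32.52, Δnorth = 136.20.
Bearing = atan2(32.52, 136.20) mod 360° = 13.43°; distance = √((32.52)² + (136.20)²) = 140.030 km.

013°, 140.0 km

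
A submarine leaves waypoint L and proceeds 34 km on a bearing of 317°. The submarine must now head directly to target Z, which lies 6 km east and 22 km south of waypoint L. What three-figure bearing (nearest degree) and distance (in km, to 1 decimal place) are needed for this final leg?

148°, 55.2 km

Leg 1 (317°, 34 km): east 34 sin 317° = -23.19, north 34 cos 317° = 24.87
Current position: (-23.19, 24.87). Target: (6, -22). Remaining: Δeast = 29.19, Δnorth = -46.87.
Bearing = atan2(29.19, -46.87) mod 360° = 148.09°; distance = √((29.19)² + (-46.87)²) = 55.212 km.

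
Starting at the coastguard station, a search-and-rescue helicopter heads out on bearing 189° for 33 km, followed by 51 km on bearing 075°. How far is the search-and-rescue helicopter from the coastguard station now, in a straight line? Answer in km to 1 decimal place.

48.2 km

Leg 1 (189°, 33 km): east 33 sin 189° = -5.16, north 33 cos 189° = -32.59
Leg 2 (075°, 51 km): east 51 sin 75° = 49.26, north 51 cos 75° = 13.20
Net: 44.10 east, -19.39 north. Distance = √((44.10)² + (-19.39)²) = 48.176 km.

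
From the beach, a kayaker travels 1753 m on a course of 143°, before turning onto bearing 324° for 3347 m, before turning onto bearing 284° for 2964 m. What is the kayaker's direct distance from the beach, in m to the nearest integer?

Leg 1 (143°, 1753 m): east 1753 sin 143° = 1054.98, north 1753 cos 143° = -1400.01
Leg 2 (324°, 3347 m): east 3347 sin 324° = -1967.32, north 3347 cos 324° = 2707.78
Leg 3 (284°, 2964 m): east 2964 sin 284° = -2875.96, north 2964 cos 284° = 717.06
Net: -3788.29 east, 2024.83 north. Distance = √((-3788.29)² + (2024.83)²) = 4295.473 m.

4295 m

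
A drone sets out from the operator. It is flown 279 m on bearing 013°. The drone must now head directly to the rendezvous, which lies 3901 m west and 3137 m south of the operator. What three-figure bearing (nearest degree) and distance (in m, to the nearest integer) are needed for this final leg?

229°, 5228 m

Leg 1 (013°, 279 m): east 279 sin 13° = 62.76, north 279 cos 13° = 271.85
Current position: (62.76, 271.85). Target: (-3901, -3137). Remaining: Δeast = -3963.76, Δnorth = -3408.85.
Bearing = atan2(-3963.76, -3408.85) mod 360° = 229.30°; distance = √((-3963.76)² + (-3408.85)²) = 5227.969 m.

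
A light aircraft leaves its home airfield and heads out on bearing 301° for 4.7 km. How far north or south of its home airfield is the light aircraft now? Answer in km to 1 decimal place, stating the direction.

Leg 1 (301°, 4.7 km): east 4.7 sin 301° = -4.03, north 4.7 cos 301° = 2.42
Net north component: 2.42 km.

2.4 km north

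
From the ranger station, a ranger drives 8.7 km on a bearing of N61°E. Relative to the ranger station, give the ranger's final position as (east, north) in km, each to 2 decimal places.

Leg 1 (N61°E, 8.7 km): east 8.7 sin 61° = 7.61, north 8.7 cos 61° = 4.22
Summing: 7.61 km east, 4.22 km north → (7.61, 4.22).

(7.61, 4.22)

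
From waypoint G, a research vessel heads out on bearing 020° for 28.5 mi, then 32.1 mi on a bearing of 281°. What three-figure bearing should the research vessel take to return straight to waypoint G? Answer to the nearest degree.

147°

Leg 1 (020°, 28.5 mi): east 28.5 sin 20° = 9.75, north 28.5 cos 20° = 26.78
Leg 2 (281°, 32.1 mi): east 32.1 sin 281° = -31.51, north 32.1 cos 281° = 6.12
Net displacement: -21.76 east, 32.91 north. Direction back to start is (21.76, -32.91): bearing = atan2(21.76, -32.91) mod 360° = 146.52° ≈ 147°.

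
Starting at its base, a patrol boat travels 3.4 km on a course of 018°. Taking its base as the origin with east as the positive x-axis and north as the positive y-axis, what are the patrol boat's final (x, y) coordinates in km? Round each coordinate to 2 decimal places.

Leg 1 (018°, 3.4 km): east 3.4 sin 18° = 1.05, north 3.4 cos 18° = 3.23
Summing: 1.05 km east, 3.23 km north → (1.05, 3.23).

(1.05, 3.23)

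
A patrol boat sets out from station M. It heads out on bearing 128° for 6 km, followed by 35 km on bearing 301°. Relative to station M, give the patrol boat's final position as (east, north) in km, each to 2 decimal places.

Leg 1 (128°, 6 km): east 6 sin 128° = 4.73, north 6 cos 128° = -3.69
Leg 2 (301°, 35 km): east 35 sin 301° = -30.00, north 35 cos 301° = 18.03
Summing: -25.27 km east, 14.33 km north → (-25.27, 14.33).

(-25.27, 14.33)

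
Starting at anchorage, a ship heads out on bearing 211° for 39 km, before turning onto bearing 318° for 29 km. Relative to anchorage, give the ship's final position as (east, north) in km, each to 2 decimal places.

(-39.49, -11.88)

Leg 1 (211°, 39 km): east 39 sin 211° = -20.09, north 39 cos 211° = -33.43
Leg 2 (318°, 29 km): east 29 sin 318° = -19.40, north 29 cos 318° = 21.55
Summing: -39.49 km east, -11.88 km north → (-39.49, -11.88).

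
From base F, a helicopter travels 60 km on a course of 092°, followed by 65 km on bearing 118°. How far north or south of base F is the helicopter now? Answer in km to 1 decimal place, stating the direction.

32.6 km south

Leg 1 (092°, 60 km): east 60 sin 92° = 59.96, north 60 cos 92° = -2.09
Leg 2 (118°, 65 km): east 65 sin 118° = 57.39, north 65 cos 118° = -30.52
Net north component: -32.61 km.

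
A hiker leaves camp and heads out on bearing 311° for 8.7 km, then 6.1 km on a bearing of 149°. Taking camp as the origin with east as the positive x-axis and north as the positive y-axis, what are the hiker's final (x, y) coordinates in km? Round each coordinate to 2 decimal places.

(-3.42, 0.48)

Leg 1 (311°, 8.7 km): east 8.7 sin 311° = -6.57, north 8.7 cos 311° = 5.71
Leg 2 (149°, 6.1 km): east 6.1 sin 149° = 3.14, north 6.1 cos 149° = -5.23
Summing: -3.42 km east, 0.48 km north → (-3.42, 0.48).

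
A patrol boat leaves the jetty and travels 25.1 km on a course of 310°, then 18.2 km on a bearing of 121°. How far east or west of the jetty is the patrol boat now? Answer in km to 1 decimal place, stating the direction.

3.6 km west

Leg 1 (310°, 25.1 km): east 25.1 sin 310° = -19.23, north 25.1 cos 310° = 16.13
Leg 2 (121°, 18.2 km): east 18.2 sin 121° = 15.60, north 18.2 cos 121° = -9.37
Net east component: -3.63 km.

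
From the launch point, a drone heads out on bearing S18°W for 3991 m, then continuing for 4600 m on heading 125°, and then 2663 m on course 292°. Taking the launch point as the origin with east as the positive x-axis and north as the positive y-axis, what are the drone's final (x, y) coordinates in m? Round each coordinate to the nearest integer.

(66, -5437)

Leg 1 (S18°W, 3991 m): east 3991 sin 198° = -1233.29, north 3991 cos 198° = -3795.67
Leg 2 (125°, 4600 m): east 4600 sin 125° = 3768.10, north 4600 cos 125° = -2638.45
Leg 3 (292°, 2663 m): east 2663 sin 292° = -2469.09, north 2663 cos 292° = 997.58
Summing: 65.72 m east, -5436.54 m north → (66, -5437).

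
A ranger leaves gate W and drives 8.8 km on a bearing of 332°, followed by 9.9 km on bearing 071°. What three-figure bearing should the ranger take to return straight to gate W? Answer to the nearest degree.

205°

Leg 1 (332°, 8.8 km): east 8.8 sin 332° = -4.13, north 8.8 cos 332° = 7.77
Leg 2 (071°, 9.9 km): east 9.9 sin 71° = 9.36, north 9.9 cos 71° = 3.22
Net displacement: 5.23 east, 10.99 north. Direction back to start is (-5.23, -10.99): bearing = atan2(-5.23, -10.99) mod 360° = 205.44° ≈ 205°.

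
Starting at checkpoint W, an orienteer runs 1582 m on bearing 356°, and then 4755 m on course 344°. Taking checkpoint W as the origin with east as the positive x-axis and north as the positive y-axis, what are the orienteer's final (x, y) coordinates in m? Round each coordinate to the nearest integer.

(-1421, 6149)

Leg 1 (356°, 1582 m): east 1582 sin 356° = -110.35, north 1582 cos 356° = 1578.15
Leg 2 (344°, 4755 m): east 4755 sin 344° = -1310.66, north 4755 cos 344° = 4570.80
Summing: -1421.01 m east, 6148.95 m north → (-1421, 6149).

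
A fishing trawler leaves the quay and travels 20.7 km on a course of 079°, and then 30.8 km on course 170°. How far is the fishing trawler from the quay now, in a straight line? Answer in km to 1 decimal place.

Leg 1 (079°, 20.7 km): east 20.7 sin 79° = 20.32, north 20.7 cos 79° = 3.95
Leg 2 (170°, 30.8 km): east 30.8 sin 170° = 5.35, north 30.8 cos 170° = -30.33
Net: 25.67 east, -26.38 north. Distance = √((25.67)² + (-26.38)²) = 36.809 km.

36.8 km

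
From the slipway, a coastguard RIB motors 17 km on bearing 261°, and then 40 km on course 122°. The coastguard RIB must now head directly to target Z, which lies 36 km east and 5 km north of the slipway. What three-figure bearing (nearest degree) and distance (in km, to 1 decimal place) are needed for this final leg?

Leg 1 (261°, 17 km): east 17 sin 261° = -16.79, north 17 cos 261° = -2.66
Leg 2 (122°, 40 km): east 40 sin 122° = 33.92, north 40 cos 122° = -21.20
Current position: (17.13, -23.86). Target: (36, 5). Remaining: Δeast = 18.87, Δnorth = 28.86.
Bearing = atan2(18.87, 28.86) mod 360° = 33.18°; distance = √((18.87)² + (28.86)²) = 34.478 km.

033°, 34.5 km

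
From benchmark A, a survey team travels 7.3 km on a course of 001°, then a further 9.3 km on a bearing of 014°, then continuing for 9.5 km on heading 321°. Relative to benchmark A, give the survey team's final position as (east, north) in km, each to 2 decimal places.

Leg 1 (001°, 7.3 km): east 7.3 sin 1° = 0.13, north 7.3 cos 1° = 7.30
Leg 2 (014°, 9.3 km): east 9.3 sin 14° = 2.25, north 9.3 cos 14° = 9.02
Leg 3 (321°, 9.5 km): east 9.5 sin 321° = -5.98, north 9.5 cos 321° = 7.38
Summing: -3.60 km east, 23.71 km north → (-3.60, 23.71).

(-3.60, 23.71)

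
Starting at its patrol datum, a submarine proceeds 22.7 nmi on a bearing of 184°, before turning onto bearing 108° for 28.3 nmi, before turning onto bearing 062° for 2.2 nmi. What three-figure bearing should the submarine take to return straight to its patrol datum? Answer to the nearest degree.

318°

Leg 1 (184°, 22.7 nmi): east 22.7 sin 184° = -1.58, north 22.7 cos 184° = -22.64
Leg 2 (108°, 28.3 nmi): east 28.3 sin 108° = 26.91, north 28.3 cos 108° = -8.75
Leg 3 (062°, 2.2 nmi): east 2.2 sin 62° = 1.94, north 2.2 cos 62° = 1.03
Net displacement: 27.27 east, -30.36 north. Direction back to start is (-27.27, 30.36): bearing = atan2(-27.27, 30.36) mod 360° = 318.06° ≈ 318°.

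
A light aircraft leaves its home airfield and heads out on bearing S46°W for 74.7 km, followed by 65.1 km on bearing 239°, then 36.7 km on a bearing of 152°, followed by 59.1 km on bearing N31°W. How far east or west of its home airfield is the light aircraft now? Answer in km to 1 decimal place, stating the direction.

122.7 km west

Leg 1 (S46°W, 74.7 km): east 74.7 sin 226° = -53.73, north 74.7 cos 226° = -51.89
Leg 2 (239°, 65.1 km): east 65.1 sin 239° = -55.80, north 65.1 cos 239° = -33.53
Leg 3 (152°, 36.7 km): east 36.7 sin 152° = 17.23, north 36.7 cos 152° = -32.40
Leg 4 (N31°W, 59.1 km): east 59.1 sin 329° = -30.44, north 59.1 cos 329° = 50.66
Net east component: -122.75 km.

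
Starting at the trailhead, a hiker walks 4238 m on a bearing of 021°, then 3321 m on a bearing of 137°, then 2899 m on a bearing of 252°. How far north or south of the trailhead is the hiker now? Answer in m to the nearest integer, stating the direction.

632 m north

Leg 1 (021°, 4238 m): east 4238 sin 21° = 1518.76, north 4238 cos 21° = 3956.51
Leg 2 (137°, 3321 m): east 3321 sin 137° = 2264.92, north 3321 cos 137° = -2428.83
Leg 3 (252°, 2899 m): east 2899 sin 252° = -2757.11, north 2899 cos 252° = -895.84
Net north component: 631.85 m.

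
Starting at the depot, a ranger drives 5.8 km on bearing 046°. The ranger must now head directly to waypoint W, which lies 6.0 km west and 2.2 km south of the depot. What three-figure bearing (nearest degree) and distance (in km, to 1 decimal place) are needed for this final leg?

239°, 11.9 km

Leg 1 (046°, 5.8 km): east 5.8 sin 46° = 4.17, north 5.8 cos 46° = 4.03
Current position: (4.17, 4.03). Target: (-6.0, -2.2). Remaining: Δeast = -10.17, Δnorth = -6.23.
Bearing = atan2(-10.17, -6.23) mod 360° = 238.52°; distance = √((-10.17)² + (-6.23)²) = 11.928 km.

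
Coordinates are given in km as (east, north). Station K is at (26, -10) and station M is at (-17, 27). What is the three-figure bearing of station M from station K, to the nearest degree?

311°

Δeast = -17 − 26 = -43.00; Δnorth = 27 − -10 = 37.00.
Bearing = atan2(Δeast, Δnorth) mod 360° = 310.71° ≈ 311°.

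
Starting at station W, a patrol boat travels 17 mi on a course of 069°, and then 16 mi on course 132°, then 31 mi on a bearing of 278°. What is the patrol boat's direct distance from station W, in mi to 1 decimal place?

Leg 1 (069°, 17 mi): east 17 sin 69° = 15.87, north 17 cos 69° = 6.09
Leg 2 (132°, 16 mi): east 16 sin 132° = 11.89, north 16 cos 132° = -10.71
Leg 3 (278°, 31 mi): east 31 sin 278° = -30.70, north 31 cos 278° = 4.31
Net: -2.94 east, -0.30 north. Distance = √((-2.94)² + (-0.30)²) = 2.952 mi.

3.0 mi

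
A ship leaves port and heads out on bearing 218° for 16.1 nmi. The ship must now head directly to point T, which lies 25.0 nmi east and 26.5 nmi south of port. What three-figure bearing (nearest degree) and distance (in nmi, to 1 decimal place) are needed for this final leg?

Leg 1 (218°, 16.1 nmi): east 16.1 sin 218° = -9.91, north 16.1 cos 218° = -12.69
Current position: (-9.91, -12.69). Target: (25.0, -26.5). Remaining: Δeast = 34.91, Δnorth = -13.81.
Bearing = atan2(34.91, -13.81) mod 360° = 111.59°; distance = √((34.91)² + (-13.81)²) = 37.545 nmi.

112°, 37.5 nmi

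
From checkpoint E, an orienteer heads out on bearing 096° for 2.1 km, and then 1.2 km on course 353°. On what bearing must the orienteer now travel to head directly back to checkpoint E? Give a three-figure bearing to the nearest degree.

243°

Leg 1 (096°, 2.1 km): east 2.1 sin 96° = 2.09, north 2.1 cos 96° = -0.22
Leg 2 (353°, 1.2 km): east 1.2 sin 353° = -0.15, north 1.2 cos 353° = 1.19
Net displacement: 1.94 east, 0.97 north. Direction back to start is (-1.94, -0.97): bearing = atan2(-1.94, -0.97) mod 360° = 243.43° ≈ 243°.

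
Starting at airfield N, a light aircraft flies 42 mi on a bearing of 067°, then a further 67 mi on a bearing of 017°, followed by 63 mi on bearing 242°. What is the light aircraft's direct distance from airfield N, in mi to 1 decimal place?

Leg 1 (067°, 42 mi): east 42 sin 67° = 38.66, north 42 cos 67° = 16.41
Leg 2 (017°, 67 mi): east 67 sin 17° = 19.59, north 67 cos 17° = 64.07
Leg 3 (242°, 63 mi): east 63 sin 242° = -55.63, north 63 cos 242° = -29.58
Net: 2.62 east, 50.91 north. Distance = √((2.62)² + (50.91)²) = 50.974 mi.

51.0 mi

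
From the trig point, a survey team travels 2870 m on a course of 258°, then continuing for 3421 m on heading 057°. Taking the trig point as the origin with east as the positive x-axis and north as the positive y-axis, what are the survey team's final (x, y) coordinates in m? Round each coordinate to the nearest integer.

(62, 1267)

Leg 1 (258°, 2870 m): east 2870 sin 258° = -2807.28, north 2870 cos 258° = -596.71
Leg 2 (057°, 3421 m): east 3421 sin 57° = 2869.09, north 3421 cos 57° = 1863.21
Summing: 61.81 m east, 1266.50 m north → (62, 1267).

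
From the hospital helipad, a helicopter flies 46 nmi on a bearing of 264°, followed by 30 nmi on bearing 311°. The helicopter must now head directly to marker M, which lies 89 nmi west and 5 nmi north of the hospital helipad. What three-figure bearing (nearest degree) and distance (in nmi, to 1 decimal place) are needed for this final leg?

244°, 22.9 nmi

Leg 1 (264°, 46 nmi): east 46 sin 264° = -45.75, north 46 cos 264° = -4.81
Leg 2 (311°, 30 nmi): east 30 sin 311° = -22.64, north 30 cos 311° = 19.68
Current position: (-68.39, 14.87). Target: (-89, 5). Remaining: Δeast = -20.61, Δnorth = -9.87.
Bearing = atan2(-20.61, -9.87) mod 360° = 244.40°; distance = √((-20.61)² + (-9.87)²) = 22.854 nmi.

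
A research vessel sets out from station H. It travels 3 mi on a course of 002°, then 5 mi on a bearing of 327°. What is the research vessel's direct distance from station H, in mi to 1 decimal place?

Leg 1 (002°, 3 mi): east 3 sin 2° = 0.10, north 3 cos 2° = 3.00
Leg 2 (327°, 5 mi): east 5 sin 327° = -2.72, north 5 cos 327° = 4.19
Net: -2.62 east, 7.19 north. Distance = √((-2.62)² + (7.19)²) = 7.653 mi.

7.7 mi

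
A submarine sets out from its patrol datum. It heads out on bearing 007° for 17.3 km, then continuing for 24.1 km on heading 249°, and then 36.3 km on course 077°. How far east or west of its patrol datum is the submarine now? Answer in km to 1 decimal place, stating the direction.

Leg 1 (007°, 17.3 km): east 17.3 sin 7° = 2.11, north 17.3 cos 7° = 17.17
Leg 2 (249°, 24.1 km): east 24.1 sin 249° = -22.50, north 24.1 cos 249° = -8.64
Leg 3 (077°, 36.3 km): east 36.3 sin 77° = 35.37, north 36.3 cos 77° = 8.17
Net east component: 14.98 km.

15.0 km east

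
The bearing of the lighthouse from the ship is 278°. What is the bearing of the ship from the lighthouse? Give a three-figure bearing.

098°

Back-bearing = 278° − 180° = 098°.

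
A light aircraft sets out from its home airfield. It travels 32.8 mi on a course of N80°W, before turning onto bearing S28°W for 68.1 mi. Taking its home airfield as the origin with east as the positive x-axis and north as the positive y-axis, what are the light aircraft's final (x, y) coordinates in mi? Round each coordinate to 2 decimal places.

(-64.27, -54.43)

Leg 1 (N80°W, 32.8 mi): east 32.8 sin 280° = -32.30, north 32.8 cos 280° = 5.70
Leg 2 (S28°W, 68.1 mi): east 68.1 sin 208° = -31.97, north 68.1 cos 208° = -60.13
Summing: -64.27 mi east, -54.43 mi north → (-64.27, -54.43).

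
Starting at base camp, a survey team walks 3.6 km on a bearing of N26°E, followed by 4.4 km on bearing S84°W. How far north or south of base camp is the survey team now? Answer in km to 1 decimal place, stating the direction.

Leg 1 (N26°E, 3.6 km): east 3.6 sin 26° = 1.58, north 3.6 cos 26° = 3.24
Leg 2 (S84°W, 4.4 km): east 4.4 sin 264° = -4.38, north 4.4 cos 264° = -0.46
Net north component: 2.78 km.

2.8 km north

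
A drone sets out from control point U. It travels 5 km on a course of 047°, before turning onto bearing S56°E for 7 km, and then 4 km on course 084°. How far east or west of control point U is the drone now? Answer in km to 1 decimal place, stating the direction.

Leg 1 (047°, 5 km): east 5 sin 47° = 3.66, north 5 cos 47° = 3.41
Leg 2 (S56°E, 7 km): east 7 sin 124° = 5.80, north 7 cos 124° = -3.91
Leg 3 (084°, 4 km): east 4 sin 84° = 3.98, north 4 cos 84° = 0.42
Net east component: 13.44 km.

13.4 km east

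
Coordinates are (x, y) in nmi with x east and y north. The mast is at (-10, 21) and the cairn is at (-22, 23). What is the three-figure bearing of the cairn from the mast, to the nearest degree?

Δeast = -22 − -10 = -12.00; Δnorth = 23 − 21 = 2.00.
Bearing = atan2(Δeast, Δnorth) mod 360° = 279.46° ≈ 279°.

279°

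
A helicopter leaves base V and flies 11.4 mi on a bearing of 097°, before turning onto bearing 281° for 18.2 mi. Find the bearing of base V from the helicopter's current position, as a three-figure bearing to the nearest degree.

Leg 1 (097°, 11.4 mi): east 11.4 sin 97° = 11.32, north 11.4 cos 97° = -1.39
Leg 2 (281°, 18.2 mi): east 18.2 sin 281° = -17.87, north 18.2 cos 281° = 3.47
Net displacement: -6.55 east, 2.08 north. Direction back to start is (6.55, -2.08): bearing = atan2(6.55, -2.08) mod 360° = 107.64° ≈ 108°.

108°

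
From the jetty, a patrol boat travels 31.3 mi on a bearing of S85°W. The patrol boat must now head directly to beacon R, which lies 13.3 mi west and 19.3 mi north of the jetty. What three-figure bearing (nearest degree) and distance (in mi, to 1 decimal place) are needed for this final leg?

Leg 1 (S85°W, 31.3 mi): east 31.3 sin 265° = -31.18, north 31.3 cos 265° = -2.73
Current position: (-31.18, -2.73). Target: (-13.3, 19.3). Remaining: Δeast = 17.88, Δnorth = 22.03.
Bearing = atan2(17.88, 22.03) mod 360° = 39.07°; distance = √((17.88)² + (22.03)²) = 28.372 mi.

039°, 28.4 mi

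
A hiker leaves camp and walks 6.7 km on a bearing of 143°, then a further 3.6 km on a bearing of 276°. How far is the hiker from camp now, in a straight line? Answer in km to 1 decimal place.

5.0 km

Leg 1 (143°, 6.7 km): east 6.7 sin 143° = 4.03, north 6.7 cos 143° = -5.35
Leg 2 (276°, 3.6 km): east 3.6 sin 276° = -3.58, north 3.6 cos 276° = 0.38
Net: 0.45 east, -4.97 north. Distance = √((0.45)² + (-4.97)²) = 4.995 km.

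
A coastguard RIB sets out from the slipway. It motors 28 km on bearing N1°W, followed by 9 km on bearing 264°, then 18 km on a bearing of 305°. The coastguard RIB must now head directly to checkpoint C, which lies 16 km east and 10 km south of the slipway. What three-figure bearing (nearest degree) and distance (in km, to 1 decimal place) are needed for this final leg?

Leg 1 (N1°W, 28 km): east 28 sin 359° = -0.49, north 28 cos 359° = 28.00
Leg 2 (264°, 9 km): east 9 sin 264° = -8.95, north 9 cos 264° = -0.94
Leg 3 (305°, 18 km): east 18 sin 305° = -14.74, north 18 cos 305° = 10.32
Current position: (-24.18, 37.38). Target: (16, -10). Remaining: Δeast = 40.18, Δnorth = -47.38.
Bearing = atan2(40.18, -47.38) mod 360° = 139.70°; distance = √((40.18)² + (-47.38)²) = 62.125 km.

140°, 62.1 km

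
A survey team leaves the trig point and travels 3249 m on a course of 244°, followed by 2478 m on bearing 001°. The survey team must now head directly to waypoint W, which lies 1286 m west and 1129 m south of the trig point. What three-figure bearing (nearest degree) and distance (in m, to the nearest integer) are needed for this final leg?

Leg 1 (244°, 3249 m): east 3249 sin 244° = -2920.18, north 3249 cos 244° = -1424.27
Leg 2 (001°, 2478 m): east 2478 sin 1° = 43.25, north 2478 cos 1° = 2477.62
Current position: (-2876.93, 1053.35). Target: (-1286, -1129). Remaining: Δeast = 1590.93, Δnorth = -2182.35.
Bearing = atan2(1590.93, -2182.35) mod 360° = 143.91°; distance = √((1590.93)² + (-2182.35)²) = 2700.694 m.

144°, 2701 m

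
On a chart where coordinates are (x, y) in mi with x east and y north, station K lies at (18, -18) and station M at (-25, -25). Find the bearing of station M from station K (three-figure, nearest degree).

Δeast = -25 − 18 = -43.00; Δnorth = -25 − -18 = -7.00.
Bearing = atan2(Δeast, Δnorth) mod 360° = 260.75° ≈ 261°.

261°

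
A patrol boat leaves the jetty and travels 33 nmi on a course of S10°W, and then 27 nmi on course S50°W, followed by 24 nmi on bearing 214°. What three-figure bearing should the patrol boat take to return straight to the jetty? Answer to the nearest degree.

Leg 1 (S10°W, 33 nmi): east 33 sin 190° = -5.73, north 33 cos 190° = -32.50
Leg 2 (S50°W, 27 nmi): east 27 sin 230° = -20.68, north 27 cos 230° = -17.36
Leg 3 (214°, 24 nmi): east 24 sin 214° = -13.42, north 24 cos 214° = -19.90
Net displacement: -39.83 east, -69.75 north. Direction back to start is (39.83, 69.75): bearing = atan2(39.83, 69.75) mod 360° = 29.73° ≈ 030°.

030°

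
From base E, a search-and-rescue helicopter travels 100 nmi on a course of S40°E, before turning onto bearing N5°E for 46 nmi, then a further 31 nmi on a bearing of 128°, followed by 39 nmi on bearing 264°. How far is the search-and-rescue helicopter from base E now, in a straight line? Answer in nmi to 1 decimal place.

Leg 1 (S40°E, 100 nmi): east 100 sin 140° = 64.28, north 100 cos 140° = -76.60
Leg 2 (N5°E, 46 nmi): east 46 sin 5° = 4.01, north 46 cos 5° = 45.82
Leg 3 (128°, 31 nmi): east 31 sin 128° = 24.43, north 31 cos 128° = -19.09
Leg 4 (264°, 39 nmi): east 39 sin 264° = -38.79, north 39 cos 264° = -4.08
Net: 53.93 east, -53.94 north. Distance = √((53.93)² + (-53.94)²) = 76.277 nmi.

76.3 nmi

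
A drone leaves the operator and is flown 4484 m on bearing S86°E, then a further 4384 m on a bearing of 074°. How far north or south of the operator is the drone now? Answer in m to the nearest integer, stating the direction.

Leg 1 (S86°E, 4484 m): east 4484 sin 94° = 4473.08, north 4484 cos 94° = -312.79
Leg 2 (074°, 4384 m): east 4384 sin 74° = 4214.17, north 4384 cos 74° = 1208.39
Net north component: 895.61 m.

896 m north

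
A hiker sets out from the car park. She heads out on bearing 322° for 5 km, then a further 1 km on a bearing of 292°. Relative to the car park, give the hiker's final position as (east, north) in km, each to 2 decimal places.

(-4.01, 4.31)

Leg 1 (322°, 5 km): east 5 sin 322° = -3.08, north 5 cos 322° = 3.94
Leg 2 (292°, 1 km): east 1 sin 292° = -0.93, north 1 cos 292° = 0.37
Summing: -4.01 km east, 4.31 km north → (-4.01, 4.31).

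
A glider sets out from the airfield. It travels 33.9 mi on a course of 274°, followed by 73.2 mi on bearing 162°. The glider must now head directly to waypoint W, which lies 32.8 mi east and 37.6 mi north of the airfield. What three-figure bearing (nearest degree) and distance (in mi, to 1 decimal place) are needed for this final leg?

Leg 1 (274°, 33.9 mi): east 33.9 sin 274° = -33.82, north 33.9 cos 274° = 2.36
Leg 2 (162°, 73.2 mi): east 73.2 sin 162° = 22.62, north 73.2 cos 162° = -69.62
Current position: (-11.20, -67.25). Target: (32.8, 37.6). Remaining: Δeast = 44.00, Δnorth = 104.85.
Bearing = atan2(44.00, 104.85) mod 360° = 22.76°; distance = √((44.00)² + (104.85)²) = 113.709 mi.

023°, 113.7 mi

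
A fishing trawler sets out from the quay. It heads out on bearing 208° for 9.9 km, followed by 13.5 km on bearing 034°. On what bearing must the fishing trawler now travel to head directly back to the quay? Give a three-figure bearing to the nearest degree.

Leg 1 (208°, 9.9 km): east 9.9 sin 208° = -4.65, north 9.9 cos 208° = -8.74
Leg 2 (034°, 13.5 km): east 13.5 sin 34° = 7.55, north 13.5 cos 34° = 11.19
Net displacement: 2.90 east, 2.45 north. Direction back to start is (-2.90, -2.45): bearing = atan2(-2.90, -2.45) mod 360° = 229.81° ≈ 230°.

230°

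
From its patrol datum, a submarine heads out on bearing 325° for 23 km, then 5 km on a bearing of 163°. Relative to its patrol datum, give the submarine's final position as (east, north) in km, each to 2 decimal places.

(-11.73, 14.06)

Leg 1 (325°, 23 km): east 23 sin 325° = -13.19, north 23 cos 325° = 18.84
Leg 2 (163°, 5 km): east 5 sin 163° = 1.46, north 5 cos 163° = -4.78
Summing: -11.73 km east, 14.06 km north → (-11.73, 14.06).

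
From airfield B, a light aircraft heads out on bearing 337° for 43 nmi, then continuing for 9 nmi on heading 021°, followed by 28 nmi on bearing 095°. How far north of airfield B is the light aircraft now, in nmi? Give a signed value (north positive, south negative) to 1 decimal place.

45.5 nmi

Leg 1 (337°, 43 nmi): east 43 sin 337° = -16.80, north 43 cos 337° = 39.58
Leg 2 (021°, 9 nmi): east 9 sin 21° = 3.23, north 9 cos 21° = 8.40
Leg 3 (095°, 28 nmi): east 28 sin 95° = 27.89, north 28 cos 95° = -2.44
Net north component: 45.54 nmi.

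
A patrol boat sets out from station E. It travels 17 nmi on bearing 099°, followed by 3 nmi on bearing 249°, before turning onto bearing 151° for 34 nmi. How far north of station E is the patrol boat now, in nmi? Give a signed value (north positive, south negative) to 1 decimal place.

-33.5 nmi

Leg 1 (099°, 17 nmi): east 17 sin 99° = 16.79, north 17 cos 99° = -2.66
Leg 2 (249°, 3 nmi): east 3 sin 249° = -2.80, north 3 cos 249° = -1.08
Leg 3 (151°, 34 nmi): east 34 sin 151° = 16.48, north 34 cos 151° = -29.74
Net north component: -33.47 nmi.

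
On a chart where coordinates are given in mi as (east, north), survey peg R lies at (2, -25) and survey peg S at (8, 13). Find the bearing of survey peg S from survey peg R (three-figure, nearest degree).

009°

Δeast = 8 − 2 = 6.00; Δnorth = 13 − -25 = 38.00.
Bearing = atan2(Δeast, Δnorth) mod 360° = 8.97° ≈ 009°.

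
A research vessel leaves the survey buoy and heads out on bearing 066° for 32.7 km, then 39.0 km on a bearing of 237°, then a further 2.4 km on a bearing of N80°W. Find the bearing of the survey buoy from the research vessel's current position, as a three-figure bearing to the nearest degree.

035°

Leg 1 (066°, 32.7 km): east 32.7 sin 66° = 29.87, north 32.7 cos 66° = 13.30
Leg 2 (237°, 39.0 km): east 39.0 sin 237° = -32.71, north 39.0 cos 237° = -21.24
Leg 3 (N80°W, 2.4 km): east 2.4 sin 280° = -2.36, north 2.4 cos 280° = 0.42
Net displacement: -5.20 east, -7.52 north. Direction back to start is (5.20, 7.52): bearing = atan2(5.20, 7.52) mod 360° = 34.64° ≈ 035°.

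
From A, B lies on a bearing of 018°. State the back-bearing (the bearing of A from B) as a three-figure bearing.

Back-bearing = 018° + 180° = 198°.

198°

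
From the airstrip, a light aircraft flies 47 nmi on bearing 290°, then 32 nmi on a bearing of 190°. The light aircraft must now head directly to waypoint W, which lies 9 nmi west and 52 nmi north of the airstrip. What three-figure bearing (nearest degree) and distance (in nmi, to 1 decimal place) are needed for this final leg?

031°, 78.8 nmi

Leg 1 (290°, 47 nmi): east 47 sin 290° = -44.17, north 47 cos 290° = 16.07
Leg 2 (190°, 32 nmi): east 32 sin 190° = -5.56, north 32 cos 190° = -31.51
Current position: (-49.72, -15.44). Target: (-9, 52). Remaining: Δeast = 40.72, Δnorth = 67.44.
Bearing = atan2(40.72, 67.44) mod 360° = 31.13°; distance = √((40.72)² + (67.44)²) = 78.780 nmi.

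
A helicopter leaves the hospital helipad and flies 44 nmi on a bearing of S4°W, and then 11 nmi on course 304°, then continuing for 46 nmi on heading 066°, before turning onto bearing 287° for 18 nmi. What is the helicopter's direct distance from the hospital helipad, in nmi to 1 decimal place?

Leg 1 (S4°W, 44 nmi): east 44 sin 184° = -3.07, north 44 cos 184° = -43.89
Leg 2 (304°, 11 nmi): east 11 sin 304° = -9.12, north 11 cos 304° = 6.15
Leg 3 (066°, 46 nmi): east 46 sin 66° = 42.02, north 46 cos 66° = 18.71
Leg 4 (287°, 18 nmi): east 18 sin 287° = -17.21, north 18 cos 287° = 5.26
Net: 12.62 east, -13.77 north. Distance = √((12.62)² + (-13.77)²) = 18.678 nmi.

18.7 nmi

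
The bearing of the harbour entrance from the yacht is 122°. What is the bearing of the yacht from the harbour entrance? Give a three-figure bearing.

302°

Back-bearing = 122° + 180° = 302°.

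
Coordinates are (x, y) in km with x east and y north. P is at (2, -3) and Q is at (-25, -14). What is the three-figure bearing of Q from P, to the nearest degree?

248°

Δeast = -25 − 2 = -27.00; Δnorth = -14 − -3 = -11.00.
Bearing = atan2(Δeast, Δnorth) mod 360° = 247.83° ≈ 248°.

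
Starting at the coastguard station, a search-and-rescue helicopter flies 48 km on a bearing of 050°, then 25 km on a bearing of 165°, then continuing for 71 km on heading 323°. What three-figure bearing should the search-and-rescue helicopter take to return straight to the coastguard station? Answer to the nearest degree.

Leg 1 (050°, 48 km): east 48 sin 50° = 36.77, north 48 cos 50° = 30.85
Leg 2 (165°, 25 km): east 25 sin 165° = 6.47, north 25 cos 165° = -24.15
Leg 3 (323°, 71 km): east 71 sin 323° = -42.73, north 71 cos 323° = 56.70
Net displacement: 0.51 east, 63.41 north. Direction back to start is (-0.51, -63.41): bearing = atan2(-0.51, -63.41) mod 360° = 180.46° ≈ 180°.

180°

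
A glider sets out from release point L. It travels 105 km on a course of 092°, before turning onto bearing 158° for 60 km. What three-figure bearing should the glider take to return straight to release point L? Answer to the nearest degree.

Leg 1 (092°, 105 km): east 105 sin 92° = 104.94, north 105 cos 92° = -3.66
Leg 2 (158°, 60 km): east 60 sin 158° = 22.48, north 60 cos 158° = -55.63
Net displacement: 127.41 east, -59.30 north. Direction back to start is (-127.41, 59.30): bearing = atan2(-127.41, 59.30) mod 360° = 294.96° ≈ 295°.

295°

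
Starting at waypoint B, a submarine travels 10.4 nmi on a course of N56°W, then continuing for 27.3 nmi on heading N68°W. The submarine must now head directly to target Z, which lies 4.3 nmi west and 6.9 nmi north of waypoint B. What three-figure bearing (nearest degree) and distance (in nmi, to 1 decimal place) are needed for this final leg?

107°, 31.0 nmi

Leg 1 (N56°W, 10.4 nmi): east 10.4 sin 304° = -8.62, north 10.4 cos 304° = 5.82
Leg 2 (N68°W, 27.3 nmi): east 27.3 sin 292° = -25.31, north 27.3 cos 292° = 10.23
Current position: (-33.93, 16.04). Target: (-4.3, 6.9). Remaining: Δeast = 29.63, Δnorth = -9.14.
Bearing = atan2(29.63, -9.14) mod 360° = 107.15°; distance = √((29.63)² + (-9.14)²) = 31.012 nmi.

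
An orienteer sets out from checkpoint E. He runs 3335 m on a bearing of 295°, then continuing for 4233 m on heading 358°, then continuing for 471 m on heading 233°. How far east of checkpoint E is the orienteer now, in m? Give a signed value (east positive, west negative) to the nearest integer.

-3546 m

Leg 1 (295°, 3335 m): east 3335 sin 295° = -3022.54, north 3335 cos 295° = 1409.43
Leg 2 (358°, 4233 m): east 4233 sin 358° = -147.73, north 4233 cos 358° = 4230.42
Leg 3 (233°, 471 m): east 471 sin 233° = -376.16, north 471 cos 233° = -283.45
Net east component: -3546.42 m.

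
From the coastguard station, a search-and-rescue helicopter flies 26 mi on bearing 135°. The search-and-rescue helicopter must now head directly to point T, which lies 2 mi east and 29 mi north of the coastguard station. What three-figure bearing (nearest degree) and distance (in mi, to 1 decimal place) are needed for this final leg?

341°, 50.1 mi

Leg 1 (135°, 26 mi): east 26 sin 135° = 18.38, north 26 cos 135° = -18.38
Current position: (18.38, -18.38). Target: (2, 29). Remaining: Δeast = -16.38, Δnorth = 47.38.
Bearing = atan2(-16.38, 47.38) mod 360° = 340.93°; distance = √((-16.38)² + (47.38)²) = 50.138 mi.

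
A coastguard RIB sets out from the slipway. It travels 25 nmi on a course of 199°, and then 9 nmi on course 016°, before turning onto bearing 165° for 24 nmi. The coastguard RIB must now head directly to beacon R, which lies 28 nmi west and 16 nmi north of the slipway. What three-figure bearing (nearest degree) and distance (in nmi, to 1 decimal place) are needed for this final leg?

Leg 1 (199°, 25 nmi): east 25 sin 199° = -8.14, north 25 cos 199° = -23.64
Leg 2 (016°, 9 nmi): east 9 sin 16° = 2.48, north 9 cos 16° = 8.65
Leg 3 (165°, 24 nmi): east 24 sin 165° = 6.21, north 24 cos 165° = -23.18
Current position: (0.55, -38.17). Target: (-28, 16). Remaining: Δeast = -28.55, Δnorth = 54.17.
Bearing = atan2(-28.55, 54.17) mod 360° = 332.21°; distance = √((-28.55)² + (54.17)²) = 61.234 nmi.

332°, 61.2 nmi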